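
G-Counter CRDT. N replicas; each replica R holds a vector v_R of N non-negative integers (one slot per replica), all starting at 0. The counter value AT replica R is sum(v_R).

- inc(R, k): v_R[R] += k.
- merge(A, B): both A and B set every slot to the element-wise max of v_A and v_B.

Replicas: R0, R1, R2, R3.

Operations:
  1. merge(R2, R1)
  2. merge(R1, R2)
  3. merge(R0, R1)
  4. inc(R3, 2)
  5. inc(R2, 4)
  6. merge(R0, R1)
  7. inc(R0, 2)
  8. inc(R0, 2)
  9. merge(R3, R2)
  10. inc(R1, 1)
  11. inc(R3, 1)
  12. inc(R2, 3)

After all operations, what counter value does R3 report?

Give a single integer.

Answer: 7

Derivation:
Op 1: merge R2<->R1 -> R2=(0,0,0,0) R1=(0,0,0,0)
Op 2: merge R1<->R2 -> R1=(0,0,0,0) R2=(0,0,0,0)
Op 3: merge R0<->R1 -> R0=(0,0,0,0) R1=(0,0,0,0)
Op 4: inc R3 by 2 -> R3=(0,0,0,2) value=2
Op 5: inc R2 by 4 -> R2=(0,0,4,0) value=4
Op 6: merge R0<->R1 -> R0=(0,0,0,0) R1=(0,0,0,0)
Op 7: inc R0 by 2 -> R0=(2,0,0,0) value=2
Op 8: inc R0 by 2 -> R0=(4,0,0,0) value=4
Op 9: merge R3<->R2 -> R3=(0,0,4,2) R2=(0,0,4,2)
Op 10: inc R1 by 1 -> R1=(0,1,0,0) value=1
Op 11: inc R3 by 1 -> R3=(0,0,4,3) value=7
Op 12: inc R2 by 3 -> R2=(0,0,7,2) value=9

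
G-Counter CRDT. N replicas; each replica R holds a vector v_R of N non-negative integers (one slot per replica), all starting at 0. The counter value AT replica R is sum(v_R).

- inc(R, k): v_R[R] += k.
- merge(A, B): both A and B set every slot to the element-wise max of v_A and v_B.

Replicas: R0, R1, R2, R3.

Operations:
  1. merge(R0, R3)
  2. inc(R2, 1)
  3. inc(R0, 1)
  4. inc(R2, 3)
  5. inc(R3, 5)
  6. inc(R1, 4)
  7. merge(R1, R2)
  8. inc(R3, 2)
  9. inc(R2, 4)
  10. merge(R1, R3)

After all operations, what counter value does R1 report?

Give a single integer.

Answer: 15

Derivation:
Op 1: merge R0<->R3 -> R0=(0,0,0,0) R3=(0,0,0,0)
Op 2: inc R2 by 1 -> R2=(0,0,1,0) value=1
Op 3: inc R0 by 1 -> R0=(1,0,0,0) value=1
Op 4: inc R2 by 3 -> R2=(0,0,4,0) value=4
Op 5: inc R3 by 5 -> R3=(0,0,0,5) value=5
Op 6: inc R1 by 4 -> R1=(0,4,0,0) value=4
Op 7: merge R1<->R2 -> R1=(0,4,4,0) R2=(0,4,4,0)
Op 8: inc R3 by 2 -> R3=(0,0,0,7) value=7
Op 9: inc R2 by 4 -> R2=(0,4,8,0) value=12
Op 10: merge R1<->R3 -> R1=(0,4,4,7) R3=(0,4,4,7)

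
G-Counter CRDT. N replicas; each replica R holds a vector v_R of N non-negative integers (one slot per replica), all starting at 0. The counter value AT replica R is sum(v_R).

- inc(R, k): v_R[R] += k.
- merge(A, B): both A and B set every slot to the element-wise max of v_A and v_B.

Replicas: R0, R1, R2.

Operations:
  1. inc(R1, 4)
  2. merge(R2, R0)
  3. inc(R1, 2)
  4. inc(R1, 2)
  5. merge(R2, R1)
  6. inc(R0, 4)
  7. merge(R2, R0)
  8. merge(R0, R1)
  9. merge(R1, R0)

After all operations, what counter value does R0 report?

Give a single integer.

Answer: 12

Derivation:
Op 1: inc R1 by 4 -> R1=(0,4,0) value=4
Op 2: merge R2<->R0 -> R2=(0,0,0) R0=(0,0,0)
Op 3: inc R1 by 2 -> R1=(0,6,0) value=6
Op 4: inc R1 by 2 -> R1=(0,8,0) value=8
Op 5: merge R2<->R1 -> R2=(0,8,0) R1=(0,8,0)
Op 6: inc R0 by 4 -> R0=(4,0,0) value=4
Op 7: merge R2<->R0 -> R2=(4,8,0) R0=(4,8,0)
Op 8: merge R0<->R1 -> R0=(4,8,0) R1=(4,8,0)
Op 9: merge R1<->R0 -> R1=(4,8,0) R0=(4,8,0)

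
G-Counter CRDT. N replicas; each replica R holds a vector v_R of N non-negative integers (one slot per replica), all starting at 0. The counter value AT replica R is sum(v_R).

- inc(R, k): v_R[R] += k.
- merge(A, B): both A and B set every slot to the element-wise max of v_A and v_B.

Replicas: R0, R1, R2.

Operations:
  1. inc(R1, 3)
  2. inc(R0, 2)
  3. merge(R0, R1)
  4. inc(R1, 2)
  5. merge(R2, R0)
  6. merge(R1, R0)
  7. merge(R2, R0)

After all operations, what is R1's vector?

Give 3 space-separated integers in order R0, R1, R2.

Answer: 2 5 0

Derivation:
Op 1: inc R1 by 3 -> R1=(0,3,0) value=3
Op 2: inc R0 by 2 -> R0=(2,0,0) value=2
Op 3: merge R0<->R1 -> R0=(2,3,0) R1=(2,3,0)
Op 4: inc R1 by 2 -> R1=(2,5,0) value=7
Op 5: merge R2<->R0 -> R2=(2,3,0) R0=(2,3,0)
Op 6: merge R1<->R0 -> R1=(2,5,0) R0=(2,5,0)
Op 7: merge R2<->R0 -> R2=(2,5,0) R0=(2,5,0)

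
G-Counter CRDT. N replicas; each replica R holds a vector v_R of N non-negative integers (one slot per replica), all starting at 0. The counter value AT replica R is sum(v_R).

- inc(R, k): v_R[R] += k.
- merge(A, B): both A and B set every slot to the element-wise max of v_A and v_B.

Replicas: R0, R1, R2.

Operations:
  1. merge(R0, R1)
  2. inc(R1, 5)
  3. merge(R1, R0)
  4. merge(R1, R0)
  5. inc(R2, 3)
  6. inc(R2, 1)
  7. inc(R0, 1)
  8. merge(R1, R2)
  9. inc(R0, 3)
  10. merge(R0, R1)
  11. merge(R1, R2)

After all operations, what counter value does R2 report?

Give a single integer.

Op 1: merge R0<->R1 -> R0=(0,0,0) R1=(0,0,0)
Op 2: inc R1 by 5 -> R1=(0,5,0) value=5
Op 3: merge R1<->R0 -> R1=(0,5,0) R0=(0,5,0)
Op 4: merge R1<->R0 -> R1=(0,5,0) R0=(0,5,0)
Op 5: inc R2 by 3 -> R2=(0,0,3) value=3
Op 6: inc R2 by 1 -> R2=(0,0,4) value=4
Op 7: inc R0 by 1 -> R0=(1,5,0) value=6
Op 8: merge R1<->R2 -> R1=(0,5,4) R2=(0,5,4)
Op 9: inc R0 by 3 -> R0=(4,5,0) value=9
Op 10: merge R0<->R1 -> R0=(4,5,4) R1=(4,5,4)
Op 11: merge R1<->R2 -> R1=(4,5,4) R2=(4,5,4)

Answer: 13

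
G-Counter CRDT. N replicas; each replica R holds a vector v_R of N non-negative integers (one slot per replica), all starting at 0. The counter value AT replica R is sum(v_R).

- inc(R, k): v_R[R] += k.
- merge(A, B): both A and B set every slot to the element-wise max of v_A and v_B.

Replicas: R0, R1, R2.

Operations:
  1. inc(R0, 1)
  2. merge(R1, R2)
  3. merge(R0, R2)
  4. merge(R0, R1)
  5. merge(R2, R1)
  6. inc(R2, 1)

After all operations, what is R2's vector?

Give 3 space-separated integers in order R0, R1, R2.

Op 1: inc R0 by 1 -> R0=(1,0,0) value=1
Op 2: merge R1<->R2 -> R1=(0,0,0) R2=(0,0,0)
Op 3: merge R0<->R2 -> R0=(1,0,0) R2=(1,0,0)
Op 4: merge R0<->R1 -> R0=(1,0,0) R1=(1,0,0)
Op 5: merge R2<->R1 -> R2=(1,0,0) R1=(1,0,0)
Op 6: inc R2 by 1 -> R2=(1,0,1) value=2

Answer: 1 0 1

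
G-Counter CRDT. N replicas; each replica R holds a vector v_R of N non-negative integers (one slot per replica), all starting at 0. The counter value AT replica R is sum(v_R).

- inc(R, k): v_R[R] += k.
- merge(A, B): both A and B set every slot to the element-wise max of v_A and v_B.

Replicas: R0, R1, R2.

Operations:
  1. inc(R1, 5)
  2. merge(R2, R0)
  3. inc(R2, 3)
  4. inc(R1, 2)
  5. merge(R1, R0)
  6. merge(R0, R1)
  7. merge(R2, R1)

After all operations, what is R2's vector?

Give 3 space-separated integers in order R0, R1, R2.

Answer: 0 7 3

Derivation:
Op 1: inc R1 by 5 -> R1=(0,5,0) value=5
Op 2: merge R2<->R0 -> R2=(0,0,0) R0=(0,0,0)
Op 3: inc R2 by 3 -> R2=(0,0,3) value=3
Op 4: inc R1 by 2 -> R1=(0,7,0) value=7
Op 5: merge R1<->R0 -> R1=(0,7,0) R0=(0,7,0)
Op 6: merge R0<->R1 -> R0=(0,7,0) R1=(0,7,0)
Op 7: merge R2<->R1 -> R2=(0,7,3) R1=(0,7,3)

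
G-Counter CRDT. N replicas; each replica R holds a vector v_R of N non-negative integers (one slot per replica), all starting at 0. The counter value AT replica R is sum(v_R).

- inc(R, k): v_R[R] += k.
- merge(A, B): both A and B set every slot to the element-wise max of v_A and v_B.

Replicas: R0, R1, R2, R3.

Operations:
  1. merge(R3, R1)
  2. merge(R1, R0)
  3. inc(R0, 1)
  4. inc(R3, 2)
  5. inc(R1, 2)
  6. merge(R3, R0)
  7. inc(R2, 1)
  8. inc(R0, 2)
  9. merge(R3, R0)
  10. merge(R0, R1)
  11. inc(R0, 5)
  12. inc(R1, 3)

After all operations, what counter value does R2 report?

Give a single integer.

Op 1: merge R3<->R1 -> R3=(0,0,0,0) R1=(0,0,0,0)
Op 2: merge R1<->R0 -> R1=(0,0,0,0) R0=(0,0,0,0)
Op 3: inc R0 by 1 -> R0=(1,0,0,0) value=1
Op 4: inc R3 by 2 -> R3=(0,0,0,2) value=2
Op 5: inc R1 by 2 -> R1=(0,2,0,0) value=2
Op 6: merge R3<->R0 -> R3=(1,0,0,2) R0=(1,0,0,2)
Op 7: inc R2 by 1 -> R2=(0,0,1,0) value=1
Op 8: inc R0 by 2 -> R0=(3,0,0,2) value=5
Op 9: merge R3<->R0 -> R3=(3,0,0,2) R0=(3,0,0,2)
Op 10: merge R0<->R1 -> R0=(3,2,0,2) R1=(3,2,0,2)
Op 11: inc R0 by 5 -> R0=(8,2,0,2) value=12
Op 12: inc R1 by 3 -> R1=(3,5,0,2) value=10

Answer: 1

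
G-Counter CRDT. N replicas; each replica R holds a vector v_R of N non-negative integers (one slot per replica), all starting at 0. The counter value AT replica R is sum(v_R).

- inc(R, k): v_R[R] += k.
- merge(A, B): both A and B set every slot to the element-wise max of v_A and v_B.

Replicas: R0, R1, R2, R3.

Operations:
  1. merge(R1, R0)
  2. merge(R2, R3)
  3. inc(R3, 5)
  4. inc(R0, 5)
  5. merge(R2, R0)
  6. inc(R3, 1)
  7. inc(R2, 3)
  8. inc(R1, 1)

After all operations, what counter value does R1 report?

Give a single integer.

Answer: 1

Derivation:
Op 1: merge R1<->R0 -> R1=(0,0,0,0) R0=(0,0,0,0)
Op 2: merge R2<->R3 -> R2=(0,0,0,0) R3=(0,0,0,0)
Op 3: inc R3 by 5 -> R3=(0,0,0,5) value=5
Op 4: inc R0 by 5 -> R0=(5,0,0,0) value=5
Op 5: merge R2<->R0 -> R2=(5,0,0,0) R0=(5,0,0,0)
Op 6: inc R3 by 1 -> R3=(0,0,0,6) value=6
Op 7: inc R2 by 3 -> R2=(5,0,3,0) value=8
Op 8: inc R1 by 1 -> R1=(0,1,0,0) value=1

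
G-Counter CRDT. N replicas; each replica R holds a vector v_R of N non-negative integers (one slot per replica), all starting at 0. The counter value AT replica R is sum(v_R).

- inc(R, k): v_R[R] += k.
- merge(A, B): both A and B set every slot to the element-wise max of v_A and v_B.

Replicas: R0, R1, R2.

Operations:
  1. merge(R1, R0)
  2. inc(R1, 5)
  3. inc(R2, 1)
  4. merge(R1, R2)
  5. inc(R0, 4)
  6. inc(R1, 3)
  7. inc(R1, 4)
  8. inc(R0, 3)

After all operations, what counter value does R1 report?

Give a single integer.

Op 1: merge R1<->R0 -> R1=(0,0,0) R0=(0,0,0)
Op 2: inc R1 by 5 -> R1=(0,5,0) value=5
Op 3: inc R2 by 1 -> R2=(0,0,1) value=1
Op 4: merge R1<->R2 -> R1=(0,5,1) R2=(0,5,1)
Op 5: inc R0 by 4 -> R0=(4,0,0) value=4
Op 6: inc R1 by 3 -> R1=(0,8,1) value=9
Op 7: inc R1 by 4 -> R1=(0,12,1) value=13
Op 8: inc R0 by 3 -> R0=(7,0,0) value=7

Answer: 13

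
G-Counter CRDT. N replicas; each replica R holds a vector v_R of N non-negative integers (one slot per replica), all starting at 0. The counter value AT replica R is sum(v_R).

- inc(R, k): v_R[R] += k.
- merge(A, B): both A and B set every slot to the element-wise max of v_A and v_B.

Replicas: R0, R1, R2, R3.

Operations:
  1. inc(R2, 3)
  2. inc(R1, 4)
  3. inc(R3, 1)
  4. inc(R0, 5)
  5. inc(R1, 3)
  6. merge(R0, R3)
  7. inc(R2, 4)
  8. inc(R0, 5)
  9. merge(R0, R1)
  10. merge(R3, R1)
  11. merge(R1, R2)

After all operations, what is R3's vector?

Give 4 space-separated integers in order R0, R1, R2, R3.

Answer: 10 7 0 1

Derivation:
Op 1: inc R2 by 3 -> R2=(0,0,3,0) value=3
Op 2: inc R1 by 4 -> R1=(0,4,0,0) value=4
Op 3: inc R3 by 1 -> R3=(0,0,0,1) value=1
Op 4: inc R0 by 5 -> R0=(5,0,0,0) value=5
Op 5: inc R1 by 3 -> R1=(0,7,0,0) value=7
Op 6: merge R0<->R3 -> R0=(5,0,0,1) R3=(5,0,0,1)
Op 7: inc R2 by 4 -> R2=(0,0,7,0) value=7
Op 8: inc R0 by 5 -> R0=(10,0,0,1) value=11
Op 9: merge R0<->R1 -> R0=(10,7,0,1) R1=(10,7,0,1)
Op 10: merge R3<->R1 -> R3=(10,7,0,1) R1=(10,7,0,1)
Op 11: merge R1<->R2 -> R1=(10,7,7,1) R2=(10,7,7,1)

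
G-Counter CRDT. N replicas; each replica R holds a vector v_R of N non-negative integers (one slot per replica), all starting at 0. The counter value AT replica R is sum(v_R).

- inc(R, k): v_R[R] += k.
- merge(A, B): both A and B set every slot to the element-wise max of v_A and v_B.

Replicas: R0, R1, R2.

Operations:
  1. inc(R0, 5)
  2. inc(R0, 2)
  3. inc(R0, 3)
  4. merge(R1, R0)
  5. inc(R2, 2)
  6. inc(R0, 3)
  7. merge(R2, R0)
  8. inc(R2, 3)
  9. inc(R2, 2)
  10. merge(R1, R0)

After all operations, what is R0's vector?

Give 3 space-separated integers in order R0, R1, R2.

Answer: 13 0 2

Derivation:
Op 1: inc R0 by 5 -> R0=(5,0,0) value=5
Op 2: inc R0 by 2 -> R0=(7,0,0) value=7
Op 3: inc R0 by 3 -> R0=(10,0,0) value=10
Op 4: merge R1<->R0 -> R1=(10,0,0) R0=(10,0,0)
Op 5: inc R2 by 2 -> R2=(0,0,2) value=2
Op 6: inc R0 by 3 -> R0=(13,0,0) value=13
Op 7: merge R2<->R0 -> R2=(13,0,2) R0=(13,0,2)
Op 8: inc R2 by 3 -> R2=(13,0,5) value=18
Op 9: inc R2 by 2 -> R2=(13,0,7) value=20
Op 10: merge R1<->R0 -> R1=(13,0,2) R0=(13,0,2)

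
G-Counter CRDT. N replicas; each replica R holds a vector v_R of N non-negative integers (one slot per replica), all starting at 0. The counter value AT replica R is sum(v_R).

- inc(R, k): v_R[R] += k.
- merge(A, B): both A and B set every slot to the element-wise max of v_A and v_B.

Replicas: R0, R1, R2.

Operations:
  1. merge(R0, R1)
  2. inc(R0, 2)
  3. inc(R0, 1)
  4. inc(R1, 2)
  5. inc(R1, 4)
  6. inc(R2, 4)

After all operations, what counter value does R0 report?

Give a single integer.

Answer: 3

Derivation:
Op 1: merge R0<->R1 -> R0=(0,0,0) R1=(0,0,0)
Op 2: inc R0 by 2 -> R0=(2,0,0) value=2
Op 3: inc R0 by 1 -> R0=(3,0,0) value=3
Op 4: inc R1 by 2 -> R1=(0,2,0) value=2
Op 5: inc R1 by 4 -> R1=(0,6,0) value=6
Op 6: inc R2 by 4 -> R2=(0,0,4) value=4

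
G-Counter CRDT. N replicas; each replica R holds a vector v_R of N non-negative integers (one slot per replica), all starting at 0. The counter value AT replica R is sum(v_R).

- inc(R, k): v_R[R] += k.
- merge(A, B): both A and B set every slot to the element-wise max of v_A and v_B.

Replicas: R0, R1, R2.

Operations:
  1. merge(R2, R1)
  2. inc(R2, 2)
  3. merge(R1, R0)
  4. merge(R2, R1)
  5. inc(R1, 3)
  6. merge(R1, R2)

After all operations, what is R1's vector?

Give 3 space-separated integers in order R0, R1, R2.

Op 1: merge R2<->R1 -> R2=(0,0,0) R1=(0,0,0)
Op 2: inc R2 by 2 -> R2=(0,0,2) value=2
Op 3: merge R1<->R0 -> R1=(0,0,0) R0=(0,0,0)
Op 4: merge R2<->R1 -> R2=(0,0,2) R1=(0,0,2)
Op 5: inc R1 by 3 -> R1=(0,3,2) value=5
Op 6: merge R1<->R2 -> R1=(0,3,2) R2=(0,3,2)

Answer: 0 3 2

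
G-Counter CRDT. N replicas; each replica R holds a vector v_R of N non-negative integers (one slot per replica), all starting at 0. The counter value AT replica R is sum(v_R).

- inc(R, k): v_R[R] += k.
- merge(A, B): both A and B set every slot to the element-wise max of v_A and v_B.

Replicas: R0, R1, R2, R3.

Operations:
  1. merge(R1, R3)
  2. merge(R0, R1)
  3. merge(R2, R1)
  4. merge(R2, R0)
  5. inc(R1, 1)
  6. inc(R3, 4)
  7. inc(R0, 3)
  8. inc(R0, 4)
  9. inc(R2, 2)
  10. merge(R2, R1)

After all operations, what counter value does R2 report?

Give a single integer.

Op 1: merge R1<->R3 -> R1=(0,0,0,0) R3=(0,0,0,0)
Op 2: merge R0<->R1 -> R0=(0,0,0,0) R1=(0,0,0,0)
Op 3: merge R2<->R1 -> R2=(0,0,0,0) R1=(0,0,0,0)
Op 4: merge R2<->R0 -> R2=(0,0,0,0) R0=(0,0,0,0)
Op 5: inc R1 by 1 -> R1=(0,1,0,0) value=1
Op 6: inc R3 by 4 -> R3=(0,0,0,4) value=4
Op 7: inc R0 by 3 -> R0=(3,0,0,0) value=3
Op 8: inc R0 by 4 -> R0=(7,0,0,0) value=7
Op 9: inc R2 by 2 -> R2=(0,0,2,0) value=2
Op 10: merge R2<->R1 -> R2=(0,1,2,0) R1=(0,1,2,0)

Answer: 3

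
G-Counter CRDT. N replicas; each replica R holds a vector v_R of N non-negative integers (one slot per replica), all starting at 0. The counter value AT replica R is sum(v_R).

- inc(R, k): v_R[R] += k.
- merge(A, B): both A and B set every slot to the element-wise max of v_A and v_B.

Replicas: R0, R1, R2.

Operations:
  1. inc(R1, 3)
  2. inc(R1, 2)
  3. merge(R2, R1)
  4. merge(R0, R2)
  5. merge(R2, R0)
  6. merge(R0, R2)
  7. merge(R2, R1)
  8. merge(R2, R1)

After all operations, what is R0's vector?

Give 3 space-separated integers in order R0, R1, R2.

Op 1: inc R1 by 3 -> R1=(0,3,0) value=3
Op 2: inc R1 by 2 -> R1=(0,5,0) value=5
Op 3: merge R2<->R1 -> R2=(0,5,0) R1=(0,5,0)
Op 4: merge R0<->R2 -> R0=(0,5,0) R2=(0,5,0)
Op 5: merge R2<->R0 -> R2=(0,5,0) R0=(0,5,0)
Op 6: merge R0<->R2 -> R0=(0,5,0) R2=(0,5,0)
Op 7: merge R2<->R1 -> R2=(0,5,0) R1=(0,5,0)
Op 8: merge R2<->R1 -> R2=(0,5,0) R1=(0,5,0)

Answer: 0 5 0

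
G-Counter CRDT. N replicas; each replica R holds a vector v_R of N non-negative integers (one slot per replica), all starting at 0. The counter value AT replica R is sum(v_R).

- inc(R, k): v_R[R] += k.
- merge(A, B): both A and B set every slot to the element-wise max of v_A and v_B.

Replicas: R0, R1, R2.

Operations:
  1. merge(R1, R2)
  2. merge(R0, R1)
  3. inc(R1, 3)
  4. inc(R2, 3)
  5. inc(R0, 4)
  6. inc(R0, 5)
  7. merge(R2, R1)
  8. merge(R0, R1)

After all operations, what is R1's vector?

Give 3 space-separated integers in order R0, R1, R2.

Op 1: merge R1<->R2 -> R1=(0,0,0) R2=(0,0,0)
Op 2: merge R0<->R1 -> R0=(0,0,0) R1=(0,0,0)
Op 3: inc R1 by 3 -> R1=(0,3,0) value=3
Op 4: inc R2 by 3 -> R2=(0,0,3) value=3
Op 5: inc R0 by 4 -> R0=(4,0,0) value=4
Op 6: inc R0 by 5 -> R0=(9,0,0) value=9
Op 7: merge R2<->R1 -> R2=(0,3,3) R1=(0,3,3)
Op 8: merge R0<->R1 -> R0=(9,3,3) R1=(9,3,3)

Answer: 9 3 3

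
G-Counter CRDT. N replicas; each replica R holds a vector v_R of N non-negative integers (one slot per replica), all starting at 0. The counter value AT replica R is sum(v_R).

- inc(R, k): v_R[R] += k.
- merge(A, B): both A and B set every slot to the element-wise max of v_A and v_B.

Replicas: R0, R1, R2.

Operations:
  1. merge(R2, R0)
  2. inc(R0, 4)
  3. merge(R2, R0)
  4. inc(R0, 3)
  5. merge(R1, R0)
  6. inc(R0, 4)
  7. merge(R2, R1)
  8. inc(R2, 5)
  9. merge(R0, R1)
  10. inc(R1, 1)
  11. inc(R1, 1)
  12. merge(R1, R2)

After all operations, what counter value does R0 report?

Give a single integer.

Op 1: merge R2<->R0 -> R2=(0,0,0) R0=(0,0,0)
Op 2: inc R0 by 4 -> R0=(4,0,0) value=4
Op 3: merge R2<->R0 -> R2=(4,0,0) R0=(4,0,0)
Op 4: inc R0 by 3 -> R0=(7,0,0) value=7
Op 5: merge R1<->R0 -> R1=(7,0,0) R0=(7,0,0)
Op 6: inc R0 by 4 -> R0=(11,0,0) value=11
Op 7: merge R2<->R1 -> R2=(7,0,0) R1=(7,0,0)
Op 8: inc R2 by 5 -> R2=(7,0,5) value=12
Op 9: merge R0<->R1 -> R0=(11,0,0) R1=(11,0,0)
Op 10: inc R1 by 1 -> R1=(11,1,0) value=12
Op 11: inc R1 by 1 -> R1=(11,2,0) value=13
Op 12: merge R1<->R2 -> R1=(11,2,5) R2=(11,2,5)

Answer: 11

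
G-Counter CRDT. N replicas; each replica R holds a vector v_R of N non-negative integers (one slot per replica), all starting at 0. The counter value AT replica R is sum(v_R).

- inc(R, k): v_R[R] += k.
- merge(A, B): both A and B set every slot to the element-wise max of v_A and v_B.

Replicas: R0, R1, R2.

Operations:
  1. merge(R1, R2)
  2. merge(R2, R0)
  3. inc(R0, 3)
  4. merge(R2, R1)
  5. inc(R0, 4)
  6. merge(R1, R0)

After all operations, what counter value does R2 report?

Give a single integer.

Op 1: merge R1<->R2 -> R1=(0,0,0) R2=(0,0,0)
Op 2: merge R2<->R0 -> R2=(0,0,0) R0=(0,0,0)
Op 3: inc R0 by 3 -> R0=(3,0,0) value=3
Op 4: merge R2<->R1 -> R2=(0,0,0) R1=(0,0,0)
Op 5: inc R0 by 4 -> R0=(7,0,0) value=7
Op 6: merge R1<->R0 -> R1=(7,0,0) R0=(7,0,0)

Answer: 0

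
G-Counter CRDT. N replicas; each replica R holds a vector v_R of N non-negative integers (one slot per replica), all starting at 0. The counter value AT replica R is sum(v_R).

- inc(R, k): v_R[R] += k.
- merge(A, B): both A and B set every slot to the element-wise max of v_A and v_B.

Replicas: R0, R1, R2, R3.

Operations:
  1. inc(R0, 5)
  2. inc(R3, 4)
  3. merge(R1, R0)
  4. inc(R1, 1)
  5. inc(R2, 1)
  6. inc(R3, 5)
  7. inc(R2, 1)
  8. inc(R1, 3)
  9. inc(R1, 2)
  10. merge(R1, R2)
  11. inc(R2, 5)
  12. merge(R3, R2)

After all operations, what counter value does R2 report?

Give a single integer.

Answer: 27

Derivation:
Op 1: inc R0 by 5 -> R0=(5,0,0,0) value=5
Op 2: inc R3 by 4 -> R3=(0,0,0,4) value=4
Op 3: merge R1<->R0 -> R1=(5,0,0,0) R0=(5,0,0,0)
Op 4: inc R1 by 1 -> R1=(5,1,0,0) value=6
Op 5: inc R2 by 1 -> R2=(0,0,1,0) value=1
Op 6: inc R3 by 5 -> R3=(0,0,0,9) value=9
Op 7: inc R2 by 1 -> R2=(0,0,2,0) value=2
Op 8: inc R1 by 3 -> R1=(5,4,0,0) value=9
Op 9: inc R1 by 2 -> R1=(5,6,0,0) value=11
Op 10: merge R1<->R2 -> R1=(5,6,2,0) R2=(5,6,2,0)
Op 11: inc R2 by 5 -> R2=(5,6,7,0) value=18
Op 12: merge R3<->R2 -> R3=(5,6,7,9) R2=(5,6,7,9)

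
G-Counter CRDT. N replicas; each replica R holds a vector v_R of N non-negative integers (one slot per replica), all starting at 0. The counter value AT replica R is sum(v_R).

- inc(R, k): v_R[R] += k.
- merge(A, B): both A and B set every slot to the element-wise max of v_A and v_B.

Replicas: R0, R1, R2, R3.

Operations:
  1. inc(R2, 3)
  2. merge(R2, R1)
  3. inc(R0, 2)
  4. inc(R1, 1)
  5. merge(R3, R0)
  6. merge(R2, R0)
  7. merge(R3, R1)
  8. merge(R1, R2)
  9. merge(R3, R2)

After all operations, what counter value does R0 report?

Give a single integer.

Answer: 5

Derivation:
Op 1: inc R2 by 3 -> R2=(0,0,3,0) value=3
Op 2: merge R2<->R1 -> R2=(0,0,3,0) R1=(0,0,3,0)
Op 3: inc R0 by 2 -> R0=(2,0,0,0) value=2
Op 4: inc R1 by 1 -> R1=(0,1,3,0) value=4
Op 5: merge R3<->R0 -> R3=(2,0,0,0) R0=(2,0,0,0)
Op 6: merge R2<->R0 -> R2=(2,0,3,0) R0=(2,0,3,0)
Op 7: merge R3<->R1 -> R3=(2,1,3,0) R1=(2,1,3,0)
Op 8: merge R1<->R2 -> R1=(2,1,3,0) R2=(2,1,3,0)
Op 9: merge R3<->R2 -> R3=(2,1,3,0) R2=(2,1,3,0)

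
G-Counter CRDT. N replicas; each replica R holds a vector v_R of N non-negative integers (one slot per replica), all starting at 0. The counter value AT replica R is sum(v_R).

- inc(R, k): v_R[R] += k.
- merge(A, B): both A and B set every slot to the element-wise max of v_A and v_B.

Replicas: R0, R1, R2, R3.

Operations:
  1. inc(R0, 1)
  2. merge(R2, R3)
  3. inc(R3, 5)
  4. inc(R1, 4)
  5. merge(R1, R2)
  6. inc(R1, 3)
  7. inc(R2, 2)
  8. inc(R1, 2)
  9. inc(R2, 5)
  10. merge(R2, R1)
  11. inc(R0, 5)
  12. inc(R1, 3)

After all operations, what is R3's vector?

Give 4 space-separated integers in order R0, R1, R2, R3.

Answer: 0 0 0 5

Derivation:
Op 1: inc R0 by 1 -> R0=(1,0,0,0) value=1
Op 2: merge R2<->R3 -> R2=(0,0,0,0) R3=(0,0,0,0)
Op 3: inc R3 by 5 -> R3=(0,0,0,5) value=5
Op 4: inc R1 by 4 -> R1=(0,4,0,0) value=4
Op 5: merge R1<->R2 -> R1=(0,4,0,0) R2=(0,4,0,0)
Op 6: inc R1 by 3 -> R1=(0,7,0,0) value=7
Op 7: inc R2 by 2 -> R2=(0,4,2,0) value=6
Op 8: inc R1 by 2 -> R1=(0,9,0,0) value=9
Op 9: inc R2 by 5 -> R2=(0,4,7,0) value=11
Op 10: merge R2<->R1 -> R2=(0,9,7,0) R1=(0,9,7,0)
Op 11: inc R0 by 5 -> R0=(6,0,0,0) value=6
Op 12: inc R1 by 3 -> R1=(0,12,7,0) value=19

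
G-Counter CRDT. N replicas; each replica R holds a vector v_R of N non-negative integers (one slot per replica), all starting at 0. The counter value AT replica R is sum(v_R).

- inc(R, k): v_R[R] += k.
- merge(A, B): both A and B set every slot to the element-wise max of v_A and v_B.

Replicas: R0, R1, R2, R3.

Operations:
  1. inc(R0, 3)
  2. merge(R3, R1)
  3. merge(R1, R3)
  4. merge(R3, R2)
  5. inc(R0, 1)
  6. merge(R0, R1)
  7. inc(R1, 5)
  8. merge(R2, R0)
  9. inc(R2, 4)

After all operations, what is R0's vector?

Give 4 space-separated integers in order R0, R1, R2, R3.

Op 1: inc R0 by 3 -> R0=(3,0,0,0) value=3
Op 2: merge R3<->R1 -> R3=(0,0,0,0) R1=(0,0,0,0)
Op 3: merge R1<->R3 -> R1=(0,0,0,0) R3=(0,0,0,0)
Op 4: merge R3<->R2 -> R3=(0,0,0,0) R2=(0,0,0,0)
Op 5: inc R0 by 1 -> R0=(4,0,0,0) value=4
Op 6: merge R0<->R1 -> R0=(4,0,0,0) R1=(4,0,0,0)
Op 7: inc R1 by 5 -> R1=(4,5,0,0) value=9
Op 8: merge R2<->R0 -> R2=(4,0,0,0) R0=(4,0,0,0)
Op 9: inc R2 by 4 -> R2=(4,0,4,0) value=8

Answer: 4 0 0 0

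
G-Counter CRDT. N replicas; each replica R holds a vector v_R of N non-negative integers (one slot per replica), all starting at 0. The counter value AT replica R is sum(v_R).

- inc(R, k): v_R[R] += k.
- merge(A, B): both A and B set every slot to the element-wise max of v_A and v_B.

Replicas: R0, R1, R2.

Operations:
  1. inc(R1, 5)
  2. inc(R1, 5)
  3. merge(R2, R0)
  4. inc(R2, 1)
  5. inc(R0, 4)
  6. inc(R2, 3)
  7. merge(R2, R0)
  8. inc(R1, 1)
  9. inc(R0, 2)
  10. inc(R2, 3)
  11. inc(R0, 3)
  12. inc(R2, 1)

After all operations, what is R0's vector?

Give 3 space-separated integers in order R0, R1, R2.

Answer: 9 0 4

Derivation:
Op 1: inc R1 by 5 -> R1=(0,5,0) value=5
Op 2: inc R1 by 5 -> R1=(0,10,0) value=10
Op 3: merge R2<->R0 -> R2=(0,0,0) R0=(0,0,0)
Op 4: inc R2 by 1 -> R2=(0,0,1) value=1
Op 5: inc R0 by 4 -> R0=(4,0,0) value=4
Op 6: inc R2 by 3 -> R2=(0,0,4) value=4
Op 7: merge R2<->R0 -> R2=(4,0,4) R0=(4,0,4)
Op 8: inc R1 by 1 -> R1=(0,11,0) value=11
Op 9: inc R0 by 2 -> R0=(6,0,4) value=10
Op 10: inc R2 by 3 -> R2=(4,0,7) value=11
Op 11: inc R0 by 3 -> R0=(9,0,4) value=13
Op 12: inc R2 by 1 -> R2=(4,0,8) value=12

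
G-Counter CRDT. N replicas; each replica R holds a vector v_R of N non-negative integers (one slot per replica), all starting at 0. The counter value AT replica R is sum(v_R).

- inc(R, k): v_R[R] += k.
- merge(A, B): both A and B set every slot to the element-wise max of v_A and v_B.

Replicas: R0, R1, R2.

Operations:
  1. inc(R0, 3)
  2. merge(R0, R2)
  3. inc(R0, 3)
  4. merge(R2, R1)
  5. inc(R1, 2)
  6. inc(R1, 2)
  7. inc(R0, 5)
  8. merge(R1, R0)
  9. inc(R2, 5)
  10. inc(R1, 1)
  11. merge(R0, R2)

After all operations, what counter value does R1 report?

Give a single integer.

Answer: 16

Derivation:
Op 1: inc R0 by 3 -> R0=(3,0,0) value=3
Op 2: merge R0<->R2 -> R0=(3,0,0) R2=(3,0,0)
Op 3: inc R0 by 3 -> R0=(6,0,0) value=6
Op 4: merge R2<->R1 -> R2=(3,0,0) R1=(3,0,0)
Op 5: inc R1 by 2 -> R1=(3,2,0) value=5
Op 6: inc R1 by 2 -> R1=(3,4,0) value=7
Op 7: inc R0 by 5 -> R0=(11,0,0) value=11
Op 8: merge R1<->R0 -> R1=(11,4,0) R0=(11,4,0)
Op 9: inc R2 by 5 -> R2=(3,0,5) value=8
Op 10: inc R1 by 1 -> R1=(11,5,0) value=16
Op 11: merge R0<->R2 -> R0=(11,4,5) R2=(11,4,5)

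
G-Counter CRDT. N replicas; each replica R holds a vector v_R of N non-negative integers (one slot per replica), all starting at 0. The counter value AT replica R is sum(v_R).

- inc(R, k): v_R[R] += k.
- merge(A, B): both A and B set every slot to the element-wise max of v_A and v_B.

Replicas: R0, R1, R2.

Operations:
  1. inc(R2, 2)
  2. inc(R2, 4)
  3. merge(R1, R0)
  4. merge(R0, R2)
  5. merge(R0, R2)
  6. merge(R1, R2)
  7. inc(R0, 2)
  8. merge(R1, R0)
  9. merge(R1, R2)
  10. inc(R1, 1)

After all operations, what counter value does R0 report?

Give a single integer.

Answer: 8

Derivation:
Op 1: inc R2 by 2 -> R2=(0,0,2) value=2
Op 2: inc R2 by 4 -> R2=(0,0,6) value=6
Op 3: merge R1<->R0 -> R1=(0,0,0) R0=(0,0,0)
Op 4: merge R0<->R2 -> R0=(0,0,6) R2=(0,0,6)
Op 5: merge R0<->R2 -> R0=(0,0,6) R2=(0,0,6)
Op 6: merge R1<->R2 -> R1=(0,0,6) R2=(0,0,6)
Op 7: inc R0 by 2 -> R0=(2,0,6) value=8
Op 8: merge R1<->R0 -> R1=(2,0,6) R0=(2,0,6)
Op 9: merge R1<->R2 -> R1=(2,0,6) R2=(2,0,6)
Op 10: inc R1 by 1 -> R1=(2,1,6) value=9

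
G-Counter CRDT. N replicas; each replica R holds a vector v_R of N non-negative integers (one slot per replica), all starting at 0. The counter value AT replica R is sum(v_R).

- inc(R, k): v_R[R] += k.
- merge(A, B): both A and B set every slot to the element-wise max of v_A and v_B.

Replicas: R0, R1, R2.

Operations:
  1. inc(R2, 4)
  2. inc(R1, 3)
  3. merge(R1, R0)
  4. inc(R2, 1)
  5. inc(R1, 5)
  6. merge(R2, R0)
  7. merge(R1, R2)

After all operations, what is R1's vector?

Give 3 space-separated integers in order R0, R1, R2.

Op 1: inc R2 by 4 -> R2=(0,0,4) value=4
Op 2: inc R1 by 3 -> R1=(0,3,0) value=3
Op 3: merge R1<->R0 -> R1=(0,3,0) R0=(0,3,0)
Op 4: inc R2 by 1 -> R2=(0,0,5) value=5
Op 5: inc R1 by 5 -> R1=(0,8,0) value=8
Op 6: merge R2<->R0 -> R2=(0,3,5) R0=(0,3,5)
Op 7: merge R1<->R2 -> R1=(0,8,5) R2=(0,8,5)

Answer: 0 8 5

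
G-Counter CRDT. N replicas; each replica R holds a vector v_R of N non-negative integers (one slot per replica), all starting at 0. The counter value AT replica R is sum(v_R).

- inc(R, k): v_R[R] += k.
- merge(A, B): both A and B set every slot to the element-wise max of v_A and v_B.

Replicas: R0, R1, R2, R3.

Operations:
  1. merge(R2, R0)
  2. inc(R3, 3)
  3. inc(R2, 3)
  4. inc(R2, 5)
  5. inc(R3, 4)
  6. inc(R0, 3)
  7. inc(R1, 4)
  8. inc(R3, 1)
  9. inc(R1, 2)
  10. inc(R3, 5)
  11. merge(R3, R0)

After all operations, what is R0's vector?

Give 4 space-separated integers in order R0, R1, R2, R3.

Answer: 3 0 0 13

Derivation:
Op 1: merge R2<->R0 -> R2=(0,0,0,0) R0=(0,0,0,0)
Op 2: inc R3 by 3 -> R3=(0,0,0,3) value=3
Op 3: inc R2 by 3 -> R2=(0,0,3,0) value=3
Op 4: inc R2 by 5 -> R2=(0,0,8,0) value=8
Op 5: inc R3 by 4 -> R3=(0,0,0,7) value=7
Op 6: inc R0 by 3 -> R0=(3,0,0,0) value=3
Op 7: inc R1 by 4 -> R1=(0,4,0,0) value=4
Op 8: inc R3 by 1 -> R3=(0,0,0,8) value=8
Op 9: inc R1 by 2 -> R1=(0,6,0,0) value=6
Op 10: inc R3 by 5 -> R3=(0,0,0,13) value=13
Op 11: merge R3<->R0 -> R3=(3,0,0,13) R0=(3,0,0,13)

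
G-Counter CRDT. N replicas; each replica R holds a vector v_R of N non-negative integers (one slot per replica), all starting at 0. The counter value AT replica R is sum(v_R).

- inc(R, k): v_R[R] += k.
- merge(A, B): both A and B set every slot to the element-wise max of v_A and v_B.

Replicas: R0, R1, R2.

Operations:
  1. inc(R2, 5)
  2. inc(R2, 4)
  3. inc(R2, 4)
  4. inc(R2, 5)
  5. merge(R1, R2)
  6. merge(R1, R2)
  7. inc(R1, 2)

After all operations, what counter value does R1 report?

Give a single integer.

Op 1: inc R2 by 5 -> R2=(0,0,5) value=5
Op 2: inc R2 by 4 -> R2=(0,0,9) value=9
Op 3: inc R2 by 4 -> R2=(0,0,13) value=13
Op 4: inc R2 by 5 -> R2=(0,0,18) value=18
Op 5: merge R1<->R2 -> R1=(0,0,18) R2=(0,0,18)
Op 6: merge R1<->R2 -> R1=(0,0,18) R2=(0,0,18)
Op 7: inc R1 by 2 -> R1=(0,2,18) value=20

Answer: 20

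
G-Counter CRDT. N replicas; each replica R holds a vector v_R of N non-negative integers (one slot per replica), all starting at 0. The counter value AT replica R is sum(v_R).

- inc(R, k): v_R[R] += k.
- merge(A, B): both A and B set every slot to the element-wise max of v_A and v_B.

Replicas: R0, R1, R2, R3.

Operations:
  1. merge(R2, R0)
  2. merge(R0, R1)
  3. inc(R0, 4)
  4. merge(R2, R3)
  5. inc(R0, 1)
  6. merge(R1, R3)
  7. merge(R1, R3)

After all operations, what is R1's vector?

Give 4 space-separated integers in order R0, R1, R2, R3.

Answer: 0 0 0 0

Derivation:
Op 1: merge R2<->R0 -> R2=(0,0,0,0) R0=(0,0,0,0)
Op 2: merge R0<->R1 -> R0=(0,0,0,0) R1=(0,0,0,0)
Op 3: inc R0 by 4 -> R0=(4,0,0,0) value=4
Op 4: merge R2<->R3 -> R2=(0,0,0,0) R3=(0,0,0,0)
Op 5: inc R0 by 1 -> R0=(5,0,0,0) value=5
Op 6: merge R1<->R3 -> R1=(0,0,0,0) R3=(0,0,0,0)
Op 7: merge R1<->R3 -> R1=(0,0,0,0) R3=(0,0,0,0)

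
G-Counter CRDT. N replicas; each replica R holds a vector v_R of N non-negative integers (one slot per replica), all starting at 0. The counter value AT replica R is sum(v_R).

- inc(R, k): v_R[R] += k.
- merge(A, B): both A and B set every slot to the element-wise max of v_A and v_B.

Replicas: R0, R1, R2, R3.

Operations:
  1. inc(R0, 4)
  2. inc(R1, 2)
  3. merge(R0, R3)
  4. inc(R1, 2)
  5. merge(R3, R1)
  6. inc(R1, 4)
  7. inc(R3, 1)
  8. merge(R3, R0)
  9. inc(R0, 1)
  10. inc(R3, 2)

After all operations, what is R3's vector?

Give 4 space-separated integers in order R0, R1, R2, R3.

Answer: 4 4 0 3

Derivation:
Op 1: inc R0 by 4 -> R0=(4,0,0,0) value=4
Op 2: inc R1 by 2 -> R1=(0,2,0,0) value=2
Op 3: merge R0<->R3 -> R0=(4,0,0,0) R3=(4,0,0,0)
Op 4: inc R1 by 2 -> R1=(0,4,0,0) value=4
Op 5: merge R3<->R1 -> R3=(4,4,0,0) R1=(4,4,0,0)
Op 6: inc R1 by 4 -> R1=(4,8,0,0) value=12
Op 7: inc R3 by 1 -> R3=(4,4,0,1) value=9
Op 8: merge R3<->R0 -> R3=(4,4,0,1) R0=(4,4,0,1)
Op 9: inc R0 by 1 -> R0=(5,4,0,1) value=10
Op 10: inc R3 by 2 -> R3=(4,4,0,3) value=11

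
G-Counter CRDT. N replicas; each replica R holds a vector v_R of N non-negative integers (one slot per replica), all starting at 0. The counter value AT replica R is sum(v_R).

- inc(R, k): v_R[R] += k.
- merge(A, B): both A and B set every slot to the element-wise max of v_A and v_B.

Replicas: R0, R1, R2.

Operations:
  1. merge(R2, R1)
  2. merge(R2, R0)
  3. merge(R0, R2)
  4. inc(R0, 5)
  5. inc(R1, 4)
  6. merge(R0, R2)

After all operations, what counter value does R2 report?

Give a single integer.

Answer: 5

Derivation:
Op 1: merge R2<->R1 -> R2=(0,0,0) R1=(0,0,0)
Op 2: merge R2<->R0 -> R2=(0,0,0) R0=(0,0,0)
Op 3: merge R0<->R2 -> R0=(0,0,0) R2=(0,0,0)
Op 4: inc R0 by 5 -> R0=(5,0,0) value=5
Op 5: inc R1 by 4 -> R1=(0,4,0) value=4
Op 6: merge R0<->R2 -> R0=(5,0,0) R2=(5,0,0)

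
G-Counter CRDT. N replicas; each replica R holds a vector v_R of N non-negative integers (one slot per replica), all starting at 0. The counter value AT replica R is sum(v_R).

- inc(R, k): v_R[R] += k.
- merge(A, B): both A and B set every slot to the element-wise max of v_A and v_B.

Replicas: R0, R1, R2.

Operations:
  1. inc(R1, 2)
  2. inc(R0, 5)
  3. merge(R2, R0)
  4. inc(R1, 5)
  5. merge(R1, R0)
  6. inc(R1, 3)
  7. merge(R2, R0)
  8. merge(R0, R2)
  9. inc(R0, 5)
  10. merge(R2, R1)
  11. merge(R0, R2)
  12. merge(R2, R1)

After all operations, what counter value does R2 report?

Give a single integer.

Op 1: inc R1 by 2 -> R1=(0,2,0) value=2
Op 2: inc R0 by 5 -> R0=(5,0,0) value=5
Op 3: merge R2<->R0 -> R2=(5,0,0) R0=(5,0,0)
Op 4: inc R1 by 5 -> R1=(0,7,0) value=7
Op 5: merge R1<->R0 -> R1=(5,7,0) R0=(5,7,0)
Op 6: inc R1 by 3 -> R1=(5,10,0) value=15
Op 7: merge R2<->R0 -> R2=(5,7,0) R0=(5,7,0)
Op 8: merge R0<->R2 -> R0=(5,7,0) R2=(5,7,0)
Op 9: inc R0 by 5 -> R0=(10,7,0) value=17
Op 10: merge R2<->R1 -> R2=(5,10,0) R1=(5,10,0)
Op 11: merge R0<->R2 -> R0=(10,10,0) R2=(10,10,0)
Op 12: merge R2<->R1 -> R2=(10,10,0) R1=(10,10,0)

Answer: 20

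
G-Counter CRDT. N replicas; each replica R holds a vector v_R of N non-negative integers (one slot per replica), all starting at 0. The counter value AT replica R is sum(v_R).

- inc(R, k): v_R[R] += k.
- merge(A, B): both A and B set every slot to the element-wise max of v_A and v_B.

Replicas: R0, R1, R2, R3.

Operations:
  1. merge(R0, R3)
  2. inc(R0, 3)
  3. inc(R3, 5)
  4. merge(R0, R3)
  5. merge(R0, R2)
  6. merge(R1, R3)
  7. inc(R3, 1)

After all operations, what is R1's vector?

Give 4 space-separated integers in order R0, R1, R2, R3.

Op 1: merge R0<->R3 -> R0=(0,0,0,0) R3=(0,0,0,0)
Op 2: inc R0 by 3 -> R0=(3,0,0,0) value=3
Op 3: inc R3 by 5 -> R3=(0,0,0,5) value=5
Op 4: merge R0<->R3 -> R0=(3,0,0,5) R3=(3,0,0,5)
Op 5: merge R0<->R2 -> R0=(3,0,0,5) R2=(3,0,0,5)
Op 6: merge R1<->R3 -> R1=(3,0,0,5) R3=(3,0,0,5)
Op 7: inc R3 by 1 -> R3=(3,0,0,6) value=9

Answer: 3 0 0 5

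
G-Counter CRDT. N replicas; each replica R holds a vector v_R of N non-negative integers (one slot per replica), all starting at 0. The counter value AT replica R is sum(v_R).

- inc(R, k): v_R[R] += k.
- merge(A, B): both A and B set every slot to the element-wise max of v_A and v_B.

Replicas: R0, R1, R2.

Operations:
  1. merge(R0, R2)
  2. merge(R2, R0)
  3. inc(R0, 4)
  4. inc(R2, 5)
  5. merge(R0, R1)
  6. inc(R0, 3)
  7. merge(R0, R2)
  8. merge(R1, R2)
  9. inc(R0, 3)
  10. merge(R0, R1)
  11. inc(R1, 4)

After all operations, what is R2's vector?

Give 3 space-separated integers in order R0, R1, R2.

Answer: 7 0 5

Derivation:
Op 1: merge R0<->R2 -> R0=(0,0,0) R2=(0,0,0)
Op 2: merge R2<->R0 -> R2=(0,0,0) R0=(0,0,0)
Op 3: inc R0 by 4 -> R0=(4,0,0) value=4
Op 4: inc R2 by 5 -> R2=(0,0,5) value=5
Op 5: merge R0<->R1 -> R0=(4,0,0) R1=(4,0,0)
Op 6: inc R0 by 3 -> R0=(7,0,0) value=7
Op 7: merge R0<->R2 -> R0=(7,0,5) R2=(7,0,5)
Op 8: merge R1<->R2 -> R1=(7,0,5) R2=(7,0,5)
Op 9: inc R0 by 3 -> R0=(10,0,5) value=15
Op 10: merge R0<->R1 -> R0=(10,0,5) R1=(10,0,5)
Op 11: inc R1 by 4 -> R1=(10,4,5) value=19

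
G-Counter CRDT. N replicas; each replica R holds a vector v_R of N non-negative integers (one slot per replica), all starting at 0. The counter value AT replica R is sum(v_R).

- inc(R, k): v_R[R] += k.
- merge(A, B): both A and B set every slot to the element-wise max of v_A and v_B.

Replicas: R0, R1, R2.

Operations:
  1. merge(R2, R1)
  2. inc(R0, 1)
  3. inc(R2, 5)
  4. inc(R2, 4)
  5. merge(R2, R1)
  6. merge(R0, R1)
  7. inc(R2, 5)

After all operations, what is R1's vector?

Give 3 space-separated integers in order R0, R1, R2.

Op 1: merge R2<->R1 -> R2=(0,0,0) R1=(0,0,0)
Op 2: inc R0 by 1 -> R0=(1,0,0) value=1
Op 3: inc R2 by 5 -> R2=(0,0,5) value=5
Op 4: inc R2 by 4 -> R2=(0,0,9) value=9
Op 5: merge R2<->R1 -> R2=(0,0,9) R1=(0,0,9)
Op 6: merge R0<->R1 -> R0=(1,0,9) R1=(1,0,9)
Op 7: inc R2 by 5 -> R2=(0,0,14) value=14

Answer: 1 0 9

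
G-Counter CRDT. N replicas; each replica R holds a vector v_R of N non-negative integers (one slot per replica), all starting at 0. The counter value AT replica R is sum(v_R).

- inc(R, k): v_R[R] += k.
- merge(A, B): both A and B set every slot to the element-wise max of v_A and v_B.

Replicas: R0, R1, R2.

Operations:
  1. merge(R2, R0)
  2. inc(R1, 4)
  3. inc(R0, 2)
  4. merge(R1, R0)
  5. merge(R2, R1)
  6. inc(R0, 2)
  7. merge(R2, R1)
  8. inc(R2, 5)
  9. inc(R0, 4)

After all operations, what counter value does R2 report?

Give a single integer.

Op 1: merge R2<->R0 -> R2=(0,0,0) R0=(0,0,0)
Op 2: inc R1 by 4 -> R1=(0,4,0) value=4
Op 3: inc R0 by 2 -> R0=(2,0,0) value=2
Op 4: merge R1<->R0 -> R1=(2,4,0) R0=(2,4,0)
Op 5: merge R2<->R1 -> R2=(2,4,0) R1=(2,4,0)
Op 6: inc R0 by 2 -> R0=(4,4,0) value=8
Op 7: merge R2<->R1 -> R2=(2,4,0) R1=(2,4,0)
Op 8: inc R2 by 5 -> R2=(2,4,5) value=11
Op 9: inc R0 by 4 -> R0=(8,4,0) value=12

Answer: 11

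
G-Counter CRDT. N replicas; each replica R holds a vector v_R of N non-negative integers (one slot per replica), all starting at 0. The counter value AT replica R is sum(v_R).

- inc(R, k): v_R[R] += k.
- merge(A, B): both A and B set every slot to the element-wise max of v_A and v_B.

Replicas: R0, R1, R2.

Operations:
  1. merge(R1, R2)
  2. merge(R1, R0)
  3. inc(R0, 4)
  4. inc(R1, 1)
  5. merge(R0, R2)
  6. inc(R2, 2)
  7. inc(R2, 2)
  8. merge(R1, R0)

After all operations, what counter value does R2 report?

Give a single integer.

Op 1: merge R1<->R2 -> R1=(0,0,0) R2=(0,0,0)
Op 2: merge R1<->R0 -> R1=(0,0,0) R0=(0,0,0)
Op 3: inc R0 by 4 -> R0=(4,0,0) value=4
Op 4: inc R1 by 1 -> R1=(0,1,0) value=1
Op 5: merge R0<->R2 -> R0=(4,0,0) R2=(4,0,0)
Op 6: inc R2 by 2 -> R2=(4,0,2) value=6
Op 7: inc R2 by 2 -> R2=(4,0,4) value=8
Op 8: merge R1<->R0 -> R1=(4,1,0) R0=(4,1,0)

Answer: 8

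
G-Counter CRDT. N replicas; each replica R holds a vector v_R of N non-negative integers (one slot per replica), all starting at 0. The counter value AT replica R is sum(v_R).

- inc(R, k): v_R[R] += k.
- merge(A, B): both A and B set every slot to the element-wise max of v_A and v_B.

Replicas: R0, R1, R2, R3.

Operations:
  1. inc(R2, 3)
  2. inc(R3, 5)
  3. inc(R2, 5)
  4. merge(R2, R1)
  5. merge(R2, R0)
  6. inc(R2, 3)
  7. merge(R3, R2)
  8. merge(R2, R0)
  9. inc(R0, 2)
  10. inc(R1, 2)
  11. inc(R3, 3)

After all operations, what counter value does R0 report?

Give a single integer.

Answer: 18

Derivation:
Op 1: inc R2 by 3 -> R2=(0,0,3,0) value=3
Op 2: inc R3 by 5 -> R3=(0,0,0,5) value=5
Op 3: inc R2 by 5 -> R2=(0,0,8,0) value=8
Op 4: merge R2<->R1 -> R2=(0,0,8,0) R1=(0,0,8,0)
Op 5: merge R2<->R0 -> R2=(0,0,8,0) R0=(0,0,8,0)
Op 6: inc R2 by 3 -> R2=(0,0,11,0) value=11
Op 7: merge R3<->R2 -> R3=(0,0,11,5) R2=(0,0,11,5)
Op 8: merge R2<->R0 -> R2=(0,0,11,5) R0=(0,0,11,5)
Op 9: inc R0 by 2 -> R0=(2,0,11,5) value=18
Op 10: inc R1 by 2 -> R1=(0,2,8,0) value=10
Op 11: inc R3 by 3 -> R3=(0,0,11,8) value=19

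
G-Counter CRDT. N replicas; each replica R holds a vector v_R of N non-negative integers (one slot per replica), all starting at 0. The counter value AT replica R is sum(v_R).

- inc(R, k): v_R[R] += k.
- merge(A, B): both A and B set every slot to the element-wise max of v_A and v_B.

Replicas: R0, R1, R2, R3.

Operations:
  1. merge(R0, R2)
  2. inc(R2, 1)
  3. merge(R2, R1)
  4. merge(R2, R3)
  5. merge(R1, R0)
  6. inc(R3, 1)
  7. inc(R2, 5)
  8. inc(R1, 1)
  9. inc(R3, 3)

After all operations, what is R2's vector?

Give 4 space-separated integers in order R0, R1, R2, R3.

Op 1: merge R0<->R2 -> R0=(0,0,0,0) R2=(0,0,0,0)
Op 2: inc R2 by 1 -> R2=(0,0,1,0) value=1
Op 3: merge R2<->R1 -> R2=(0,0,1,0) R1=(0,0,1,0)
Op 4: merge R2<->R3 -> R2=(0,0,1,0) R3=(0,0,1,0)
Op 5: merge R1<->R0 -> R1=(0,0,1,0) R0=(0,0,1,0)
Op 6: inc R3 by 1 -> R3=(0,0,1,1) value=2
Op 7: inc R2 by 5 -> R2=(0,0,6,0) value=6
Op 8: inc R1 by 1 -> R1=(0,1,1,0) value=2
Op 9: inc R3 by 3 -> R3=(0,0,1,4) value=5

Answer: 0 0 6 0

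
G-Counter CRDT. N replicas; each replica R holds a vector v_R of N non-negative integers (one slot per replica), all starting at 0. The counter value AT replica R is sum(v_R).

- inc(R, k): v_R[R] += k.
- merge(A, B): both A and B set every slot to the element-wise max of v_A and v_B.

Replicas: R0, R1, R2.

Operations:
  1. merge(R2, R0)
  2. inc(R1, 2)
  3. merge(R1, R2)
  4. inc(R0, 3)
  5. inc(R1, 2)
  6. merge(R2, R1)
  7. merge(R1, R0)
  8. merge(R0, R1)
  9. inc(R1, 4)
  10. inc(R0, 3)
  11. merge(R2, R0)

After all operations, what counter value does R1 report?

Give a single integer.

Answer: 11

Derivation:
Op 1: merge R2<->R0 -> R2=(0,0,0) R0=(0,0,0)
Op 2: inc R1 by 2 -> R1=(0,2,0) value=2
Op 3: merge R1<->R2 -> R1=(0,2,0) R2=(0,2,0)
Op 4: inc R0 by 3 -> R0=(3,0,0) value=3
Op 5: inc R1 by 2 -> R1=(0,4,0) value=4
Op 6: merge R2<->R1 -> R2=(0,4,0) R1=(0,4,0)
Op 7: merge R1<->R0 -> R1=(3,4,0) R0=(3,4,0)
Op 8: merge R0<->R1 -> R0=(3,4,0) R1=(3,4,0)
Op 9: inc R1 by 4 -> R1=(3,8,0) value=11
Op 10: inc R0 by 3 -> R0=(6,4,0) value=10
Op 11: merge R2<->R0 -> R2=(6,4,0) R0=(6,4,0)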